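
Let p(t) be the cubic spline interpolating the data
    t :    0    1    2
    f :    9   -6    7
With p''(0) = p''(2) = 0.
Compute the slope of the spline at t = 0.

Put σ_i = p'' at the i-th knot. Here h = (1, 1) and Δ = (-15, 13), so the interior equations h_(i-1)·σ_(i-1) + 2(h_(i-1)+h_i)·σ_i + h_i·σ_(i+1) = 6(Δ_i − Δ_(i-1)) read
  1·σ_0 + 4·σ_1 + 1·σ_2 = 6(Δ_1 - Δ_0) = 168
Natural end conditions: σ_0 = σ_2 = 0.
Solving the tridiagonal system: σ_0 = 0, σ_1 = 42, σ_2 = 0.
On [0, 1], p'(t) = b_0 + 2c_0·t + 3d_0·t² with b_0 = Δ_0 - h_0(2σ_0 + σ_1)/6 = -22, c_0 = σ_0/2 = 0, d_0 = (σ_1 - σ_0)/(6h_0) = 7. So p'(0) = -22.

-22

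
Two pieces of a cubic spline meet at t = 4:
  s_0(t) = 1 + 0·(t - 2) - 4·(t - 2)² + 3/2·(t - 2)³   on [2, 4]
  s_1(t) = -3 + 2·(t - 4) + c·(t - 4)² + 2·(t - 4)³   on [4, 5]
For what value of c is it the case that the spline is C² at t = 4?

5

s_0''(t) = -8 + 9·(t - 2), so s_0''(4) = 10. On the right, s_1''(4) = 2c, so c = 5.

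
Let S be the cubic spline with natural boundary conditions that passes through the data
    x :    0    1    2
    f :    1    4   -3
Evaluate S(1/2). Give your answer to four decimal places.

Put m_i = S'' at the i-th knot. Here h = (1, 1) and Δ = (3, -7), so the interior equations h_(i-1)·m_(i-1) + 2(h_(i-1)+h_i)·m_i + h_i·m_(i+1) = 6(Δ_i − Δ_(i-1)) read
  1·m_0 + 4·m_1 + 1·m_2 = 6(Δ_1 - Δ_0) = -60
Natural end conditions: m_0 = m_2 = 0.
Solving the tridiagonal system: m_0 = 0, m_1 = -15, m_2 = 0.
On [0, 1], S(x) = 1 + 11/2·x + 0·x² - 5/2·x³.
With x = 1/2: S(1/2) = 55/16.

3.4375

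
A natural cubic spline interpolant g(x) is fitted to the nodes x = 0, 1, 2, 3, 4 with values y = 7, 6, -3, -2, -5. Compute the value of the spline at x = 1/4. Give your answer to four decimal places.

7.4364

With M_i denoting the second derivative at x_i, h_i = 1, 1, 1, 1, and Δ_i = (y_(i+1) − y_i)/h_i = -1, -9, 1, -3:
  1·M_0 + 4·M_1 + 1·M_2 = 6(Δ_1 - Δ_0) = -48
  1·M_1 + 4·M_2 + 1·M_3 = 6(Δ_2 - Δ_1) = 60
  1·M_2 + 4·M_3 + 1·M_4 = 6(Δ_3 - Δ_2) = -24
Natural end conditions: M_0 = M_4 = 0.
Forward elimination and back-substitution give M_0 = 0, M_1 = -123/7, M_2 = 156/7, M_3 = -81/7, M_4 = 0.
On [0, 1], g(x) = 7 + 27/14·x + 0·x² - 41/14·x³.
With x = 1/4: g(1/4) = 6663/896.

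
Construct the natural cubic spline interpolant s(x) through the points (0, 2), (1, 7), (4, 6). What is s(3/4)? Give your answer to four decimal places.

5.9688

Write σ_i for s''(x_i). With h_i = 1, 3 and divided differences Δ_i = 5, -1/3, the continuity of s' gives the tridiagonal system
  1·σ_0 + 8·σ_1 + 3·σ_2 = 6(Δ_1 - Δ_0) = -32
Natural end conditions: σ_0 = σ_2 = 0.
Solving: σ_0 = 0, σ_1 = -4, σ_2 = 0.
On [0, 1], s(x) = 2 + 17/3·x + 0·x² - 2/3·x³.
With x = 3/4: s(3/4) = 191/32.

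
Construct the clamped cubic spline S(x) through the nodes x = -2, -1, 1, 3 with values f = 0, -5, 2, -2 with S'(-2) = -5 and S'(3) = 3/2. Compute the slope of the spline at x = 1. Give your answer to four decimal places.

1.1957

Put M_i = S'' at the i-th knot. Here h = (1, 2, 2) and Δ = (-5, 7/2, -2), so the interior equations h_(i-1)·M_(i-1) + 2(h_(i-1)+h_i)·M_i + h_i·M_(i+1) = 6(Δ_i − Δ_(i-1)) read
  1·M_0 + 6·M_1 + 2·M_2 = 6(Δ_1 - Δ_0) = 51
  2·M_1 + 8·M_2 + 2·M_3 = 6(Δ_2 - Δ_1) = -33
Clamped end conditions give two more equations: 2h_0·M_0 + h_0·M_1 = 6(Δ_0 - S'(-2)) = 0 and h_2·M_2 + 2h_2·M_3 = 6(S'(3) - Δ_2) = 21.
Forward elimination and back-substitution give M_0 = -148/23, M_1 = 296/23, M_2 = -455/46, M_3 = 469/46.
On [1, 3], S'(x) = b_2 + 2c_2·(x - 1) + 3d_2·(x - 1)² with b_2 = Δ_2 - h_2(2M_2 + M_3)/6 = 55/46, c_2 = M_2/2 = -455/92, d_2 = (M_3 - M_2)/(6h_2) = 77/46. So S'(1) = 55/46.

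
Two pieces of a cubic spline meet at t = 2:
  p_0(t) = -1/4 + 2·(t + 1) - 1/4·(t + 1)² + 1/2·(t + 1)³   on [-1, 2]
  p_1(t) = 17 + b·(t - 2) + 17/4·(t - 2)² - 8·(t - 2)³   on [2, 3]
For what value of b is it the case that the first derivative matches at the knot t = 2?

14

p_0'(t) = 2 - 1/2·(t + 1) + 3/2·(t + 1)², so p_0'(2) = 14. On the right, p_1'(2) = b, so b = 14.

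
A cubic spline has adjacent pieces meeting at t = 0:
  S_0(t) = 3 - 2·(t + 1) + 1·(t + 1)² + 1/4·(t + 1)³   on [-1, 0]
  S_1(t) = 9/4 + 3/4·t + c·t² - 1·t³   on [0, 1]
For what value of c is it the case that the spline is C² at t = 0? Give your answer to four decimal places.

S_0''(t) = 2 + 3/2·(t + 1), so S_0''(0) = 7/2. On the right, S_1''(0) = 2c, so c = 7/4.

1.7500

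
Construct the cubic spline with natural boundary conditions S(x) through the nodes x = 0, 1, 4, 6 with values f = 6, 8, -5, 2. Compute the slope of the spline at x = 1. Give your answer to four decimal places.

-0.4460

Put m_i = S'' at the i-th knot. Here h = (1, 3, 2) and Δ = (2, -13/3, 7/2), so the interior equations h_(i-1)·m_(i-1) + 2(h_(i-1)+h_i)·m_i + h_i·m_(i+1) = 6(Δ_i − Δ_(i-1)) read
  1·m_0 + 8·m_1 + 3·m_2 = 6(Δ_1 - Δ_0) = -38
  3·m_1 + 10·m_2 + 2·m_3 = 6(Δ_2 - Δ_1) = 47
Natural end conditions: m_0 = m_3 = 0.
Hence m_0 = 0, m_1 = -521/71, m_2 = 490/71, m_3 = 0.
On [1, 4], S'(x) = b_1 + 2c_1·(x - 1) + 3d_1·(x - 1)² with b_1 = Δ_1 - h_1(2m_1 + m_2)/6 = -95/213, c_1 = m_1/2 = -521/142, d_1 = (m_2 - m_1)/(6h_1) = 337/426. So S'(1) = -95/213.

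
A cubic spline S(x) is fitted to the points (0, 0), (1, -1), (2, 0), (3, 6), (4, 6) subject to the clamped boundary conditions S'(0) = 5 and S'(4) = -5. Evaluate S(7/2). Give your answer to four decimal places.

7.1964

With M_i denoting the second derivative at x_i, h_i = 1, 1, 1, 1, and Δ_i = (y_(i+1) − y_i)/h_i = -1, 1, 6, 0:
  1·M_0 + 4·M_1 + 1·M_2 = 6(Δ_1 - Δ_0) = 12
  1·M_1 + 4·M_2 + 1·M_3 = 6(Δ_2 - Δ_1) = 30
  1·M_2 + 4·M_3 + 1·M_4 = 6(Δ_3 - Δ_2) = -36
Clamped end conditions give two more equations: 2h_0·M_0 + h_0·M_1 = 6(Δ_0 - S'(0)) = -36 and h_3·M_3 + 2h_3·M_4 = 6(S'(4) - Δ_3) = -30.
Hence M_0 = -148/7, M_1 = 44/7, M_2 = 8, M_3 = -58/7, M_4 = -76/7.
On [3, 4], S(x) = 6 + 32/7·(x - 3) - 29/7·(x - 3)² - 3/7·(x - 3)³.
With (x - 3) = 1/2: S(7/2) = 403/56.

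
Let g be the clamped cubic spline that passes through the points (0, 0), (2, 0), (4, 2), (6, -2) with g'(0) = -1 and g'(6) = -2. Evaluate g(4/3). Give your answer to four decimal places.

Let σ_i = g''(x_i). Step sizes h_i = 2, 2, 2; slopes of the chords Δ_i = (y_(i+1) - y_i)/h_i = 0, 1, -2.
  2·σ_0 + 8·σ_1 + 2·σ_2 = 6(Δ_1 - Δ_0) = 6
  2·σ_1 + 8·σ_2 + 2·σ_3 = 6(Δ_2 - Δ_1) = -18
Clamped end conditions give two more equations: 2h_0·σ_0 + h_0·σ_1 = 6(Δ_0 - g'(0)) = 6 and h_2·σ_2 + 2h_2·σ_3 = 6(g'(6) - Δ_2) = 0.
Hence σ_0 = 13/15, σ_1 = 19/15, σ_2 = -44/15, σ_3 = 22/15.
On [0, 2], g(t) = 0 - 1·t + 13/30·t² + 1/30·t³.
With t = 4/3: g(4/3) = -196/405.

-0.4840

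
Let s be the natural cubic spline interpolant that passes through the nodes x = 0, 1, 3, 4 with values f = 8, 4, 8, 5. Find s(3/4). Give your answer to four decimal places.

4.5283

Let M_i = s''(x_i). Step sizes h_i = 1, 2, 1; slopes of the chords Δ_i = (y_(i+1) - y_i)/h_i = -4, 2, -3.
  1·M_0 + 6·M_1 + 2·M_2 = 6(Δ_1 - Δ_0) = 36
  2·M_1 + 6·M_2 + 1·M_3 = 6(Δ_2 - Δ_1) = -30
Natural end conditions: M_0 = M_3 = 0.
Solving the tridiagonal system: M_0 = 0, M_1 = 69/8, M_2 = -63/8, M_3 = 0.
On [0, 1], s(x) = 8 - 87/16·x + 0·x² + 23/16·x³.
With x = 3/4: s(3/4) = 4637/1024.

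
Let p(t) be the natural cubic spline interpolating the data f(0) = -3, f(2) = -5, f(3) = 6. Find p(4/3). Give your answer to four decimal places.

Let M_i = p''(x_i). Step sizes h_i = 2, 1; slopes of the chords Δ_i = (y_(i+1) - y_i)/h_i = -1, 11.
  2·M_0 + 6·M_1 + 1·M_2 = 6(Δ_1 - Δ_0) = 72
Natural end conditions: M_0 = M_2 = 0.
Solving the tridiagonal system: M_0 = 0, M_1 = 12, M_2 = 0.
On [0, 2], p(t) = -3 - 5·t + 0·t² + 1·t³.
With t = 4/3: p(4/3) = -197/27.

-7.2963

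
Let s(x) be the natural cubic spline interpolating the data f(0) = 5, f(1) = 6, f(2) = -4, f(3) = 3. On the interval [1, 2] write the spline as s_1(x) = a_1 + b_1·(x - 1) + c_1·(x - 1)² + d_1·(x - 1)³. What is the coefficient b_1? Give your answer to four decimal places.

-7.1333

Put σ_i = s'' at the i-th knot. Here h = (1, 1, 1) and Δ = (1, -10, 7), so the interior equations h_(i-1)·σ_(i-1) + 2(h_(i-1)+h_i)·σ_i + h_i·σ_(i+1) = 6(Δ_i − Δ_(i-1)) read
  1·σ_0 + 4·σ_1 + 1·σ_2 = 6(Δ_1 - Δ_0) = -66
  1·σ_1 + 4·σ_2 + 1·σ_3 = 6(Δ_2 - Δ_1) = 102
Natural end conditions: σ_0 = σ_3 = 0.
Solving: σ_0 = 0, σ_1 = -122/5, σ_2 = 158/5, σ_3 = 0.
On [1, 2], with s_1(x) = a_1 + b_1·(x - 1) + c_1·(x - 1)² + d_1·(x - 1)³: c_1 = σ_1/2 = -61/5, d_1 = (σ_2 - σ_1)/(6h_1) = 28/3, b_1 = Δ_1 - h_1(2σ_1 + σ_2)/6 = -107/15.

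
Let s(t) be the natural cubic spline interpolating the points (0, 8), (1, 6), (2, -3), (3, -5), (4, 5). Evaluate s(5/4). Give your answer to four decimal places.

With m_i denoting the second derivative at x_i, h_i = 1, 1, 1, 1, and Δ_i = (y_(i+1) − y_i)/h_i = -2, -9, -2, 10:
  1·m_0 + 4·m_1 + 1·m_2 = 6(Δ_1 - Δ_0) = -42
  1·m_1 + 4·m_2 + 1·m_3 = 6(Δ_2 - Δ_1) = 42
  1·m_2 + 4·m_3 + 1·m_4 = 6(Δ_3 - Δ_2) = 72
Natural end conditions: m_0 = m_4 = 0.
Forward elimination and back-substitution give m_0 = 0, m_1 = -363/28, m_2 = 69/7, m_3 = 435/28, m_4 = 0.
On [1, 2], s(t) = 6 - 177/28·(t - 1) - 363/56·(t - 1)² + 213/56·(t - 1)³.
With (t - 1) = 1/4: s(5/4) = 14601/3584.

4.0739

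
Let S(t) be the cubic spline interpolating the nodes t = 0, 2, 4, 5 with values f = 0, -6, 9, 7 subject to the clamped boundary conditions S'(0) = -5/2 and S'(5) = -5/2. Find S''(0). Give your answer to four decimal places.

-7.5000

Write M_i for S''(x_i). With h_i = 2, 2, 1 and divided differences Δ_i = -3, 15/2, -2, the continuity of S' gives the tridiagonal system
  2·M_0 + 8·M_1 + 2·M_2 = 6(Δ_1 - Δ_0) = 63
  2·M_1 + 6·M_2 + 1·M_3 = 6(Δ_2 - Δ_1) = -57
Clamped end conditions give two more equations: 2h_0·M_0 + h_0·M_1 = 6(Δ_0 - S'(0)) = -3 and h_2·M_2 + 2h_2·M_3 = 6(S'(5) - Δ_2) = -3.
Hence M_0 = -15/2, M_1 = 27/2, M_2 = -15, M_3 = 6.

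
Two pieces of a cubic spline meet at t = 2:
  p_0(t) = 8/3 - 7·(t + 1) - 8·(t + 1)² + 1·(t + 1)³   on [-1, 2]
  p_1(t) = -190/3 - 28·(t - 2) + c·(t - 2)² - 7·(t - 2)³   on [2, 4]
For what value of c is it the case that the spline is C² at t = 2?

1

p_0''(t) = -16 + 6·(t + 1), so p_0''(2) = 2. On the right, p_1''(2) = 2c, so c = 1.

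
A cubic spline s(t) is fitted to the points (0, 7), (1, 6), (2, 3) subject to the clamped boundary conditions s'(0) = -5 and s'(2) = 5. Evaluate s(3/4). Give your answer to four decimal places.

Write M_i for s''(x_i). With h_i = 1, 1 and divided differences Δ_i = -1, -3, the continuity of s' gives the tridiagonal system
  1·M_0 + 4·M_1 + 1·M_2 = 6(Δ_1 - Δ_0) = -12
Clamped end conditions give two more equations: 2h_0·M_0 + h_0·M_1 = 6(Δ_0 - s'(0)) = 24 and h_1·M_1 + 2h_1·M_2 = 6(s'(2) - Δ_1) = 48.
Solving the tridiagonal system: M_0 = 20, M_1 = -16, M_2 = 32.
On [0, 1], s(t) = 7 - 5·t + 10·t² - 6·t³.
With t = 3/4: s(3/4) = 203/32.

6.3438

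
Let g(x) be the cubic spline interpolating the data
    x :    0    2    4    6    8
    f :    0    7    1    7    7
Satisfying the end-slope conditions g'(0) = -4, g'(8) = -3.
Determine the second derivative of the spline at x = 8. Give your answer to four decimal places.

Let M_i = g''(x_i). Step sizes h_i = 2, 2, 2, 2; slopes of the chords Δ_i = (y_(i+1) - y_i)/h_i = 7/2, -3, 3, 0.
  2·M_0 + 8·M_1 + 2·M_2 = 6(Δ_1 - Δ_0) = -39
  2·M_1 + 8·M_2 + 2·M_3 = 6(Δ_2 - Δ_1) = 36
  2·M_2 + 8·M_3 + 2·M_4 = 6(Δ_3 - Δ_2) = -18
Clamped end conditions give two more equations: 2h_0·M_0 + h_0·M_1 = 6(Δ_0 - g'(0)) = 45 and h_3·M_3 + 2h_3·M_4 = 6(g'(8) - Δ_3) = -18.
Solving the tridiagonal system: M_0 = 269/16, M_1 = -89/8, M_2 = 131/16, M_3 = -29/8, M_4 = -43/16.

-2.6875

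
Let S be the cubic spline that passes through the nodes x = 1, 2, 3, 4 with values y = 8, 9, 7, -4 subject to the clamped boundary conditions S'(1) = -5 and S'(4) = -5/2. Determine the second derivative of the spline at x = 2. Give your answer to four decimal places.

Let m_i = S''(x_i). Step sizes h_i = 1, 1, 1; slopes of the chords Δ_i = (y_(i+1) - y_i)/h_i = 1, -2, -11.
  1·m_0 + 4·m_1 + 1·m_2 = 6(Δ_1 - Δ_0) = -18
  1·m_1 + 4·m_2 + 1·m_3 = 6(Δ_2 - Δ_1) = -54
Clamped end conditions give two more equations: 2h_0·m_0 + h_0·m_1 = 6(Δ_0 - S'(1)) = 36 and h_2·m_2 + 2h_2·m_3 = 6(S'(4) - Δ_2) = 51.
Solving the tridiagonal system: m_0 = 301/15, m_1 = -62/15, m_2 = -323/15, m_3 = 544/15.

-4.1333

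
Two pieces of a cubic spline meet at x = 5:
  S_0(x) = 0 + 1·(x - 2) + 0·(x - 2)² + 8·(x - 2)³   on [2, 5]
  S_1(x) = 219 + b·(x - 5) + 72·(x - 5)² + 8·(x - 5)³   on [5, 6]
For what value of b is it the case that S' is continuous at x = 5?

S_0'(x) = 1 + 0·(x - 2) + 24·(x - 2)², so S_0'(5) = 217. On the right, S_1'(5) = b, so b = 217.

217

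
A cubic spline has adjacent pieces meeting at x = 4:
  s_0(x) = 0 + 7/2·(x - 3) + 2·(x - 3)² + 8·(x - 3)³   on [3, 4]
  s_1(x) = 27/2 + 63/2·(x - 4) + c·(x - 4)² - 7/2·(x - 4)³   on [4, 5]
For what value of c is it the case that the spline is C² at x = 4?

26

s_0''(x) = 4 + 48·(x - 3), so s_0''(4) = 52. On the right, s_1''(4) = 2c, so c = 26.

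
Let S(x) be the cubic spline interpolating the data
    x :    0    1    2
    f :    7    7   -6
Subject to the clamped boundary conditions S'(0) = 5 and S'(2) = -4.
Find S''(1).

-30

Write m_i for S''(x_i). With h_i = 1, 1 and divided differences Δ_i = 0, -13, the continuity of S' gives the tridiagonal system
  1·m_0 + 4·m_1 + 1·m_2 = 6(Δ_1 - Δ_0) = -78
Clamped end conditions give two more equations: 2h_0·m_0 + h_0·m_1 = 6(Δ_0 - S'(0)) = -30 and h_1·m_1 + 2h_1·m_2 = 6(S'(2) - Δ_1) = 54.
Solving: m_0 = 0, m_1 = -30, m_2 = 42.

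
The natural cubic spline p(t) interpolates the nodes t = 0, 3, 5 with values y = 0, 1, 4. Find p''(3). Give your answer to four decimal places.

0.7000

Let m_i = p''(x_i). Step sizes h_i = 3, 2; slopes of the chords Δ_i = (y_(i+1) - y_i)/h_i = 1/3, 3/2.
  3·m_0 + 10·m_1 + 2·m_2 = 6(Δ_1 - Δ_0) = 7
Natural end conditions: m_0 = m_2 = 0.
Hence m_0 = 0, m_1 = 7/10, m_2 = 0.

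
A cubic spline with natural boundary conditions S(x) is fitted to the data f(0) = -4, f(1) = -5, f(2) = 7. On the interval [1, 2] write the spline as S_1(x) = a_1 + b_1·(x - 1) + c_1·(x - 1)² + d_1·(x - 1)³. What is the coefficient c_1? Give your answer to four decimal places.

9.7500

Write m_i for S''(x_i). With h_i = 1, 1 and divided differences Δ_i = -1, 12, the continuity of S' gives the tridiagonal system
  1·m_0 + 4·m_1 + 1·m_2 = 6(Δ_1 - Δ_0) = 78
Natural end conditions: m_0 = m_2 = 0.
Hence m_0 = 0, m_1 = 39/2, m_2 = 0.
On [1, 2], with S_1(x) = a_1 + b_1·(x - 1) + c_1·(x - 1)² + d_1·(x - 1)³: c_1 = m_1/2 = 39/4, d_1 = (m_2 - m_1)/(6h_1) = -13/4, b_1 = Δ_1 - h_1(2m_1 + m_2)/6 = 11/2.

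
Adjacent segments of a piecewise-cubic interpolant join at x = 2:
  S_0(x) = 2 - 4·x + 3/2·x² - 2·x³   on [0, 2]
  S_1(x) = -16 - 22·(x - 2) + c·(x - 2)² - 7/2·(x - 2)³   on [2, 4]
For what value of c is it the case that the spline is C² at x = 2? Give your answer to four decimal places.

S_0''(x) = 3 - 12·x, so S_0''(2) = -21. On the right, S_1''(2) = 2c, so c = -21/2.

-10.5000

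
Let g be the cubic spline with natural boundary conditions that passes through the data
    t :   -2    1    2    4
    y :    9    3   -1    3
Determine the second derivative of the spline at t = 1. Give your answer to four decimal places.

-2.2979

With σ_i denoting the second derivative at x_i, h_i = 3, 1, 2, and Δ_i = (y_(i+1) − y_i)/h_i = -2, -4, 2:
  3·σ_0 + 8·σ_1 + 1·σ_2 = 6(Δ_1 - Δ_0) = -12
  1·σ_1 + 6·σ_2 + 2·σ_3 = 6(Δ_2 - Δ_1) = 36
Natural end conditions: σ_0 = σ_3 = 0.
Hence σ_0 = 0, σ_1 = -108/47, σ_2 = 300/47, σ_3 = 0.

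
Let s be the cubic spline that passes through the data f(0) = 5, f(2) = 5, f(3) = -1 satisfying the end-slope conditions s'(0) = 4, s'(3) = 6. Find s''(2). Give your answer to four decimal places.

With M_i denoting the second derivative at x_i, h_i = 2, 1, and Δ_i = (y_(i+1) − y_i)/h_i = 0, -6:
  2·M_0 + 6·M_1 + 1·M_2 = 6(Δ_1 - Δ_0) = -36
Clamped end conditions give two more equations: 2h_0·M_0 + h_0·M_1 = 6(Δ_0 - s'(0)) = -24 and h_1·M_1 + 2h_1·M_2 = 6(s'(3) - Δ_1) = 72.
Hence M_0 = 2/3, M_1 = -40/3, M_2 = 128/3.

-13.3333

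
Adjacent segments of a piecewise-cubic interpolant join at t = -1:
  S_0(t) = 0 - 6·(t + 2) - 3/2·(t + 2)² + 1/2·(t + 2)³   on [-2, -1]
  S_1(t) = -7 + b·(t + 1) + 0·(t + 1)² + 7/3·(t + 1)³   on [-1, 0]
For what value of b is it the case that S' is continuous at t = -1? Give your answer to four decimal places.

-7.5000

S_0'(t) = -6 - 3·(t + 2) + 3/2·(t + 2)², so S_0'(-1) = -15/2. On the right, S_1'(-1) = b, so b = -15/2.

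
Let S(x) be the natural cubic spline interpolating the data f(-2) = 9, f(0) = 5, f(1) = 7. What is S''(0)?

Write σ_i for S''(x_i). With h_i = 2, 1 and divided differences Δ_i = -2, 2, the continuity of S' gives the tridiagonal system
  2·σ_0 + 6·σ_1 + 1·σ_2 = 6(Δ_1 - Δ_0) = 24
Natural end conditions: σ_0 = σ_2 = 0.
Solving the tridiagonal system: σ_0 = 0, σ_1 = 4, σ_2 = 0.

4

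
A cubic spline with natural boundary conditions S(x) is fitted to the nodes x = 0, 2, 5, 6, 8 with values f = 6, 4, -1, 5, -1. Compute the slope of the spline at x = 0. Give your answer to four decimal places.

-0.0561

With M_i denoting the second derivative at x_i, h_i = 2, 3, 1, 2, and Δ_i = (y_(i+1) − y_i)/h_i = -1, -5/3, 6, -3:
  2·M_0 + 10·M_1 + 3·M_2 = 6(Δ_1 - Δ_0) = -4
  3·M_1 + 8·M_2 + 1·M_3 = 6(Δ_2 - Δ_1) = 46
  1·M_2 + 6·M_3 + 2·M_4 = 6(Δ_3 - Δ_2) = -54
Natural end conditions: M_0 = M_4 = 0.
Solving the tridiagonal system: M_0 = 0, M_1 = -589/208, M_2 = 843/104, M_3 = -2153/208, M_4 = 0.
On [0, 2], S'(x) = b_0 + 2c_0·x + 3d_0·x² with b_0 = Δ_0 - h_0(2M_0 + M_1)/6 = -35/624, c_0 = M_0/2 = 0, d_0 = (M_1 - M_0)/(6h_0) = -589/2496. So S'(0) = -35/624.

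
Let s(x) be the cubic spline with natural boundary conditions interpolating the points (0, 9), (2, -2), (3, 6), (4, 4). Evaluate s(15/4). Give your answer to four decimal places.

Write m_i for s''(x_i). With h_i = 2, 1, 1 and divided differences Δ_i = -11/2, 8, -2, the continuity of s' gives the tridiagonal system
  2·m_0 + 6·m_1 + 1·m_2 = 6(Δ_1 - Δ_0) = 81
  1·m_1 + 4·m_2 + 1·m_3 = 6(Δ_2 - Δ_1) = -60
Natural end conditions: m_0 = m_3 = 0.
Forward elimination and back-substitution give m_0 = 0, m_1 = 384/23, m_2 = -441/23, m_3 = 0.
On [3, 4], s(x) = 6 + 101/23·(x - 3) - 441/46·(x - 3)² + 147/46·(x - 3)³.
With (x - 3) = 3/4: s(15/4) = 15453/2944.

5.2490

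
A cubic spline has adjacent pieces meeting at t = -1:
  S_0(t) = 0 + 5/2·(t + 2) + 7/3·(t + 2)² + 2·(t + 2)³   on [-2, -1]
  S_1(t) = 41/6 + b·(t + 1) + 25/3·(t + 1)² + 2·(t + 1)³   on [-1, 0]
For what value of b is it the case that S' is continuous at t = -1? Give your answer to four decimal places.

13.1667

S_0'(t) = 5/2 + 14/3·(t + 2) + 6·(t + 2)², so S_0'(-1) = 79/6. On the right, S_1'(-1) = b, so b = 79/6.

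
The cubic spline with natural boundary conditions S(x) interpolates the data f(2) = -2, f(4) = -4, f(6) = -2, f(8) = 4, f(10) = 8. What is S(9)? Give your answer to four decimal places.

6.2813

Put σ_i = S'' at the i-th knot. Here h = (2, 2, 2, 2) and Δ = (-1, 1, 3, 2), so the interior equations h_(i-1)·σ_(i-1) + 2(h_(i-1)+h_i)·σ_i + h_i·σ_(i+1) = 6(Δ_i − Δ_(i-1)) read
  2·σ_0 + 8·σ_1 + 2·σ_2 = 6(Δ_1 - Δ_0) = 12
  2·σ_1 + 8·σ_2 + 2·σ_3 = 6(Δ_2 - Δ_1) = 12
  2·σ_2 + 8·σ_3 + 2·σ_4 = 6(Δ_3 - Δ_2) = -6
Natural end conditions: σ_0 = σ_4 = 0.
Solving the tridiagonal system: σ_0 = 0, σ_1 = 9/8, σ_2 = 3/2, σ_3 = -9/8, σ_4 = 0.
On [8, 10], S(x) = 4 + 11/4·(x - 8) - 9/16·(x - 8)² + 3/32·(x - 8)³.
With (x - 8) = 1: S(9) = 201/32.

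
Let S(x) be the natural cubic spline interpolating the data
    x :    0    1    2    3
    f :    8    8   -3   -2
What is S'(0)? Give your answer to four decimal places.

3.7333

With M_i denoting the second derivative at x_i, h_i = 1, 1, 1, and Δ_i = (y_(i+1) − y_i)/h_i = 0, -11, 1:
  1·M_0 + 4·M_1 + 1·M_2 = 6(Δ_1 - Δ_0) = -66
  1·M_1 + 4·M_2 + 1·M_3 = 6(Δ_2 - Δ_1) = 72
Natural end conditions: M_0 = M_3 = 0.
Hence M_0 = 0, M_1 = -112/5, M_2 = 118/5, M_3 = 0.
On [0, 1], S'(x) = b_0 + 2c_0·x + 3d_0·x² with b_0 = Δ_0 - h_0(2M_0 + M_1)/6 = 56/15, c_0 = M_0/2 = 0, d_0 = (M_1 - M_0)/(6h_0) = -56/15. So S'(0) = 56/15.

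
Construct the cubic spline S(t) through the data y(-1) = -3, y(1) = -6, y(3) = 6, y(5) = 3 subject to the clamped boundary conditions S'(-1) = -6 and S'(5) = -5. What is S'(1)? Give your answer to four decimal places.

Let M_i = S''(x_i). Step sizes h_i = 2, 2, 2; slopes of the chords Δ_i = (y_(i+1) - y_i)/h_i = -3/2, 6, -3/2.
  2·M_0 + 8·M_1 + 2·M_2 = 6(Δ_1 - Δ_0) = 45
  2·M_1 + 8·M_2 + 2·M_3 = 6(Δ_2 - Δ_1) = -45
Clamped end conditions give two more equations: 2h_0·M_0 + h_0·M_1 = 6(Δ_0 - S'(-1)) = 27 and h_2·M_2 + 2h_2·M_3 = 6(S'(5) - Δ_2) = -21.
Solving the tridiagonal system: M_0 = 53/15, M_1 = 193/30, M_2 = -203/30, M_3 = -28/15.
On [1, 3], S'(t) = b_1 + 2c_1·(t - 1) + 3d_1·(t - 1)² with b_1 = Δ_1 - h_1(2M_1 + M_2)/6 = 119/30, c_1 = M_1/2 = 193/60, d_1 = (M_2 - M_1)/(6h_1) = -11/10. So S'(1) = 119/30.

3.9667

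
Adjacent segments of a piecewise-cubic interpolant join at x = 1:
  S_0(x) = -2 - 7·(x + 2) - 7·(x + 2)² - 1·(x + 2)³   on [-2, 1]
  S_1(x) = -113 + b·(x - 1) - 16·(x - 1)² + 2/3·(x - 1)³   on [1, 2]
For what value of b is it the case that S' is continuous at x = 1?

S_0'(x) = -7 - 14·(x + 2) - 3·(x + 2)², so S_0'(1) = -76. On the right, S_1'(1) = b, so b = -76.

-76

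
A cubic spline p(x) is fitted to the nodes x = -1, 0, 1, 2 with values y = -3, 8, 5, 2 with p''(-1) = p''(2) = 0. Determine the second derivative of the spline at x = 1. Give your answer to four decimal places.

5.6000

Write M_i for p''(x_i). With h_i = 1, 1, 1 and divided differences Δ_i = 11, -3, -3, the continuity of p' gives the tridiagonal system
  1·M_0 + 4·M_1 + 1·M_2 = 6(Δ_1 - Δ_0) = -84
  1·M_1 + 4·M_2 + 1·M_3 = 6(Δ_2 - Δ_1) = 0
Natural end conditions: M_0 = M_3 = 0.
Solving the tridiagonal system: M_0 = 0, M_1 = -112/5, M_2 = 28/5, M_3 = 0.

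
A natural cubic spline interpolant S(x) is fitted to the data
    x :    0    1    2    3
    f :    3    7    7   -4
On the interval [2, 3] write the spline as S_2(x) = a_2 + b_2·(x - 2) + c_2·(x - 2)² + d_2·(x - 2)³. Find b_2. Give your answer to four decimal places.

Write M_i for S''(x_i). With h_i = 1, 1, 1 and divided differences Δ_i = 4, 0, -11, the continuity of S' gives the tridiagonal system
  1·M_0 + 4·M_1 + 1·M_2 = 6(Δ_1 - Δ_0) = -24
  1·M_1 + 4·M_2 + 1·M_3 = 6(Δ_2 - Δ_1) = -66
Natural end conditions: M_0 = M_3 = 0.
Hence M_0 = 0, M_1 = -2, M_2 = -16, M_3 = 0.
On [2, 3], with S_2(x) = a_2 + b_2·(x - 2) + c_2·(x - 2)² + d_2·(x - 2)³: c_2 = M_2/2 = -8, d_2 = (M_3 - M_2)/(6h_2) = 8/3, b_2 = Δ_2 - h_2(2M_2 + M_3)/6 = -17/3.

-5.6667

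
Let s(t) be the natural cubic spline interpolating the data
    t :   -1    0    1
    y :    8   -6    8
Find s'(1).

Write M_i for s''(x_i). With h_i = 1, 1 and divided differences Δ_i = -14, 14, the continuity of s' gives the tridiagonal system
  1·M_0 + 4·M_1 + 1·M_2 = 6(Δ_1 - Δ_0) = 168
Natural end conditions: M_0 = M_2 = 0.
Hence M_0 = 0, M_1 = 42, M_2 = 0.
On [0, 1], s'(t) = b_1 + 2c_1·t + 3d_1·t² with b_1 = Δ_1 - h_1(2M_1 + M_2)/6 = 0, c_1 = M_1/2 = 21, d_1 = (M_2 - M_1)/(6h_1) = -7. So s'(1) = 21.

21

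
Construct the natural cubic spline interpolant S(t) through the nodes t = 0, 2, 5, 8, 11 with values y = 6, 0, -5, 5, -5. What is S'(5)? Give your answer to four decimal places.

1.8213

Write M_i for S''(x_i). With h_i = 2, 3, 3, 3 and divided differences Δ_i = -3, -5/3, 10/3, -10/3, the continuity of S' gives the tridiagonal system
  2·M_0 + 10·M_1 + 3·M_2 = 6(Δ_1 - Δ_0) = 8
  3·M_1 + 12·M_2 + 3·M_3 = 6(Δ_2 - Δ_1) = 30
  3·M_2 + 12·M_3 + 3·M_4 = 6(Δ_3 - Δ_2) = -40
Natural end conditions: M_0 = M_4 = 0.
Hence M_0 = 0, M_1 = -20/69, M_2 = 752/207, M_3 = -878/207, M_4 = 0.
On [5, 8], S'(t) = b_2 + 2c_2·(t - 5) + 3d_2·(t - 5)² with b_2 = Δ_2 - h_2(2M_2 + M_3)/6 = 377/207, c_2 = M_2/2 = 376/207, d_2 = (M_3 - M_2)/(6h_2) = -815/1863. So S'(5) = 377/207.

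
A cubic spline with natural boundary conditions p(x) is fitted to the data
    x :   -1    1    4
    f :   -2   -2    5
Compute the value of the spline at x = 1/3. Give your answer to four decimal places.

-2.3457

With σ_i denoting the second derivative at x_i, h_i = 2, 3, and Δ_i = (y_(i+1) − y_i)/h_i = 0, 7/3:
  2·σ_0 + 10·σ_1 + 3·σ_2 = 6(Δ_1 - Δ_0) = 14
Natural end conditions: σ_0 = σ_2 = 0.
Hence σ_0 = 0, σ_1 = 7/5, σ_2 = 0.
On [-1, 1], p(x) = -2 - 7/15·(x + 1) + 0·(x + 1)² + 7/60·(x + 1)³.
With (x + 1) = 4/3: p(1/3) = -190/81.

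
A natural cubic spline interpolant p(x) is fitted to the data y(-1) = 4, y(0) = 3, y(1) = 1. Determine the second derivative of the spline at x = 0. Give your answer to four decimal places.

Write m_i for p''(x_i). With h_i = 1, 1 and divided differences Δ_i = -1, -2, the continuity of p' gives the tridiagonal system
  1·m_0 + 4·m_1 + 1·m_2 = 6(Δ_1 - Δ_0) = -6
Natural end conditions: m_0 = m_2 = 0.
Forward elimination and back-substitution give m_0 = 0, m_1 = -3/2, m_2 = 0.

-1.5000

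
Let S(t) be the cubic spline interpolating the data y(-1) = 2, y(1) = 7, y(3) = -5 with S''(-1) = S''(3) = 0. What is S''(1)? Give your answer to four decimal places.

Let M_i = S''(x_i). Step sizes h_i = 2, 2; slopes of the chords Δ_i = (y_(i+1) - y_i)/h_i = 5/2, -6.
  2·M_0 + 8·M_1 + 2·M_2 = 6(Δ_1 - Δ_0) = -51
Natural end conditions: M_0 = M_2 = 0.
Solving: M_0 = 0, M_1 = -51/8, M_2 = 0.

-6.3750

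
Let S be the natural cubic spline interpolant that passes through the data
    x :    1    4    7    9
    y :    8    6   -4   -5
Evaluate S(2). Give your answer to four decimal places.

Put m_i = S'' at the i-th knot. Here h = (3, 3, 2) and Δ = (-2/3, -10/3, -1/2), so the interior equations h_(i-1)·m_(i-1) + 2(h_(i-1)+h_i)·m_i + h_i·m_(i+1) = 6(Δ_i − Δ_(i-1)) read
  3·m_0 + 12·m_1 + 3·m_2 = 6(Δ_1 - Δ_0) = -16
  3·m_1 + 10·m_2 + 2·m_3 = 6(Δ_2 - Δ_1) = 17
Natural end conditions: m_0 = m_3 = 0.
Hence m_0 = 0, m_1 = -211/111, m_2 = 84/37, m_3 = 0.
On [1, 4], S(x) = 8 + 21/74·(x - 1) + 0·(x - 1)² - 211/1998·(x - 1)³.
With (x - 1) = 1: S(2) = 8170/999.

8.1782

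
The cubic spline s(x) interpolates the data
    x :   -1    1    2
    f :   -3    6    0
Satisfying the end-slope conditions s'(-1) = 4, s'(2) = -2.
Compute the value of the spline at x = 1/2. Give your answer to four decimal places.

Write M_i for s''(x_i). With h_i = 2, 1 and divided differences Δ_i = 9/2, -6, the continuity of s' gives the tridiagonal system
  2·M_0 + 6·M_1 + 1·M_2 = 6(Δ_1 - Δ_0) = -63
Clamped end conditions give two more equations: 2h_0·M_0 + h_0·M_1 = 6(Δ_0 - s'(-1)) = 3 and h_1·M_1 + 2h_1·M_2 = 6(s'(2) - Δ_1) = 24.
Solving the tridiagonal system: M_0 = 37/4, M_1 = -17, M_2 = 41/2.
On [-1, 1], s(x) = -3 + 4·(x + 1) + 37/8·(x + 1)² - 35/16·(x + 1)³.
With (x + 1) = 3/2: s(1/2) = 771/128.

6.0234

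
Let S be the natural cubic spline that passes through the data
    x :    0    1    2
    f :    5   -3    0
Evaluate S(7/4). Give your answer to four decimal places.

Let M_i = S''(x_i). Step sizes h_i = 1, 1; slopes of the chords Δ_i = (y_(i+1) - y_i)/h_i = -8, 3.
  1·M_0 + 4·M_1 + 1·M_2 = 6(Δ_1 - Δ_0) = 66
Natural end conditions: M_0 = M_2 = 0.
Solving: M_0 = 0, M_1 = 33/2, M_2 = 0.
On [1, 2], S(x) = -3 - 5/2·(x - 1) + 33/4·(x - 1)² - 11/4·(x - 1)³.
With (x - 1) = 3/4: S(7/4) = -357/256.

-1.3945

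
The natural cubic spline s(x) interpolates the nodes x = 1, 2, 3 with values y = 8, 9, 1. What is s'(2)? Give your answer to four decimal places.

-3.5000

Put m_i = s'' at the i-th knot. Here h = (1, 1) and Δ = (1, -8), so the interior equations h_(i-1)·m_(i-1) + 2(h_(i-1)+h_i)·m_i + h_i·m_(i+1) = 6(Δ_i − Δ_(i-1)) read
  1·m_0 + 4·m_1 + 1·m_2 = 6(Δ_1 - Δ_0) = -54
Natural end conditions: m_0 = m_2 = 0.
Forward elimination and back-substitution give m_0 = 0, m_1 = -27/2, m_2 = 0.
On [2, 3], s'(x) = b_1 + 2c_1·(x - 2) + 3d_1·(x - 2)² with b_1 = Δ_1 - h_1(2m_1 + m_2)/6 = -7/2, c_1 = m_1/2 = -27/4, d_1 = (m_2 - m_1)/(6h_1) = 9/4. So s'(2) = -7/2.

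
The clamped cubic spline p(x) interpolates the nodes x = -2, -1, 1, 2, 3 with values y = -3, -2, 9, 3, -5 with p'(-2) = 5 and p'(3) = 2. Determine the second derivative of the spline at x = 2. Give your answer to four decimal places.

Let M_i = p''(x_i). Step sizes h_i = 1, 2, 1, 1; slopes of the chords Δ_i = (y_(i+1) - y_i)/h_i = 1, 11/2, -6, -8.
  1·M_0 + 6·M_1 + 2·M_2 = 6(Δ_1 - Δ_0) = 27
  2·M_1 + 6·M_2 + 1·M_3 = 6(Δ_2 - Δ_1) = -69
  1·M_2 + 4·M_3 + 1·M_4 = 6(Δ_3 - Δ_2) = -12
Clamped end conditions give two more equations: 2h_0·M_0 + h_0·M_1 = 6(Δ_0 - p'(-2)) = -24 and h_3·M_3 + 2h_3·M_4 = 6(p'(3) - Δ_3) = 60.
Solving the tridiagonal system: M_0 = -1161/64, M_1 = 393/32, M_2 = -1827/128, M_3 = -507/64, M_4 = 4347/128.

-7.9219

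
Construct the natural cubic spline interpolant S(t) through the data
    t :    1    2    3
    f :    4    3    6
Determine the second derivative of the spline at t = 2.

Write m_i for S''(x_i). With h_i = 1, 1 and divided differences Δ_i = -1, 3, the continuity of S' gives the tridiagonal system
  1·m_0 + 4·m_1 + 1·m_2 = 6(Δ_1 - Δ_0) = 24
Natural end conditions: m_0 = m_2 = 0.
Solving the tridiagonal system: m_0 = 0, m_1 = 6, m_2 = 0.

6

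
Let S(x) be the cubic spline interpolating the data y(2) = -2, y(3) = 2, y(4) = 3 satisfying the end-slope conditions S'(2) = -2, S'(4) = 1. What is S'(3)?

4

Let σ_i = S''(x_i). Step sizes h_i = 1, 1; slopes of the chords Δ_i = (y_(i+1) - y_i)/h_i = 4, 1.
  1·σ_0 + 4·σ_1 + 1·σ_2 = 6(Δ_1 - Δ_0) = -18
Clamped end conditions give two more equations: 2h_0·σ_0 + h_0·σ_1 = 6(Δ_0 - S'(2)) = 36 and h_1·σ_1 + 2h_1·σ_2 = 6(S'(4) - Δ_1) = 0.
Forward elimination and back-substitution give σ_0 = 24, σ_1 = -12, σ_2 = 6.
On [3, 4], S'(x) = b_1 + 2c_1·(x - 3) + 3d_1·(x - 3)² with b_1 = Δ_1 - h_1(2σ_1 + σ_2)/6 = 4, c_1 = σ_1/2 = -6, d_1 = (σ_2 - σ_1)/(6h_1) = 3. So S'(3) = 4.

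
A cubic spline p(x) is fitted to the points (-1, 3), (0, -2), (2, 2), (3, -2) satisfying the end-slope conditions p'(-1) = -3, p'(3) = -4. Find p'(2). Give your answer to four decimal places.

-1.2000

Put σ_i = p'' at the i-th knot. Here h = (1, 2, 1) and Δ = (-5, 2, -4), so the interior equations h_(i-1)·σ_(i-1) + 2(h_(i-1)+h_i)·σ_i + h_i·σ_(i+1) = 6(Δ_i − Δ_(i-1)) read
  1·σ_0 + 6·σ_1 + 2·σ_2 = 6(Δ_1 - Δ_0) = 42
  2·σ_1 + 6·σ_2 + 1·σ_3 = 6(Δ_2 - Δ_1) = -36
Clamped end conditions give two more equations: 2h_0·σ_0 + h_0·σ_1 = 6(Δ_0 - p'(-1)) = -12 and h_2·σ_2 + 2h_2·σ_3 = 6(p'(3) - Δ_2) = 0.
Solving: σ_0 = -62/5, σ_1 = 64/5, σ_2 = -56/5, σ_3 = 28/5.
On [2, 3], p'(x) = b_2 + 2c_2·(x - 2) + 3d_2·(x - 2)² with b_2 = Δ_2 - h_2(2σ_2 + σ_3)/6 = -6/5, c_2 = σ_2/2 = -28/5, d_2 = (σ_3 - σ_2)/(6h_2) = 14/5. So p'(2) = -6/5.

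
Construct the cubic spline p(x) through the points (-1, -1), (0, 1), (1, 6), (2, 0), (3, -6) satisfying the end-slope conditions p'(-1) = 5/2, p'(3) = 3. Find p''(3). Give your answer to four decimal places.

Let M_i = p''(x_i). Step sizes h_i = 1, 1, 1, 1; slopes of the chords Δ_i = (y_(i+1) - y_i)/h_i = 2, 5, -6, -6.
  1·M_0 + 4·M_1 + 1·M_2 = 6(Δ_1 - Δ_0) = 18
  1·M_1 + 4·M_2 + 1·M_3 = 6(Δ_2 - Δ_1) = -66
  1·M_2 + 4·M_3 + 1·M_4 = 6(Δ_3 - Δ_2) = 0
Clamped end conditions give two more equations: 2h_0·M_0 + h_0·M_1 = 6(Δ_0 - p'(-1)) = -3 and h_3·M_3 + 2h_3·M_4 = 6(p'(3) - Δ_3) = 54.
Hence M_0 = -389/56, M_1 = 305/28, M_2 = -149/8, M_3 = -67/28, M_4 = 1579/56.

28.1964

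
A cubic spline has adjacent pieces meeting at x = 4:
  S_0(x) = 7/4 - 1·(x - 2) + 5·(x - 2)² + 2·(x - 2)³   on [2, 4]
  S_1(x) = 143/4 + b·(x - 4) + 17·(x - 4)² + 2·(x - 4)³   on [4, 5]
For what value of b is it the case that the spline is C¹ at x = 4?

S_0'(x) = -1 + 10·(x - 2) + 6·(x - 2)², so S_0'(4) = 43. On the right, S_1'(4) = b, so b = 43.

43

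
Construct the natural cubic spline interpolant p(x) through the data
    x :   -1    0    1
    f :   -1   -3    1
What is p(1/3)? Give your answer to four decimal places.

Let M_i = p''(x_i). Step sizes h_i = 1, 1; slopes of the chords Δ_i = (y_(i+1) - y_i)/h_i = -2, 4.
  1·M_0 + 4·M_1 + 1·M_2 = 6(Δ_1 - Δ_0) = 36
Natural end conditions: M_0 = M_2 = 0.
Solving the tridiagonal system: M_0 = 0, M_1 = 9, M_2 = 0.
On [0, 1], p(x) = -3 + 1·x + 9/2·x² - 3/2·x³.
With x = 1/3: p(1/3) = -20/9.

-2.2222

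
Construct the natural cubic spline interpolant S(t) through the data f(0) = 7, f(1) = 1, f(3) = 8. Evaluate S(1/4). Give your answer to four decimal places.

Write M_i for S''(x_i). With h_i = 1, 2 and divided differences Δ_i = -6, 7/2, the continuity of S' gives the tridiagonal system
  1·M_0 + 6·M_1 + 2·M_2 = 6(Δ_1 - Δ_0) = 57
Natural end conditions: M_0 = M_2 = 0.
Forward elimination and back-substitution give M_0 = 0, M_1 = 19/2, M_2 = 0.
On [0, 1], S(t) = 7 - 91/12·t + 0·t² + 19/12·t³.
With t = 1/4: S(1/4) = 1313/256.

5.1289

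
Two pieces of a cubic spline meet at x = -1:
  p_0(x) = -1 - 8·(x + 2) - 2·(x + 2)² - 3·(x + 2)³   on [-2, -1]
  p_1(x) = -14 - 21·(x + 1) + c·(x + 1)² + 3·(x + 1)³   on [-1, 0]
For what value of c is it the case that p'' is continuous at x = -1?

-11

p_0''(x) = -4 - 18·(x + 2), so p_0''(-1) = -22. On the right, p_1''(-1) = 2c, so c = -11.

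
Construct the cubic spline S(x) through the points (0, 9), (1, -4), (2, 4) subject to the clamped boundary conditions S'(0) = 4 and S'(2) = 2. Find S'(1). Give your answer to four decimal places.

-5.2500

Let M_i = S''(x_i). Step sizes h_i = 1, 1; slopes of the chords Δ_i = (y_(i+1) - y_i)/h_i = -13, 8.
  1·M_0 + 4·M_1 + 1·M_2 = 6(Δ_1 - Δ_0) = 126
Clamped end conditions give two more equations: 2h_0·M_0 + h_0·M_1 = 6(Δ_0 - S'(0)) = -102 and h_1·M_1 + 2h_1·M_2 = 6(S'(2) - Δ_1) = -36.
Solving: M_0 = -167/2, M_1 = 65, M_2 = -101/2.
On [1, 2], S'(x) = b_1 + 2c_1·(x - 1) + 3d_1·(x - 1)² with b_1 = Δ_1 - h_1(2M_1 + M_2)/6 = -21/4, c_1 = M_1/2 = 65/2, d_1 = (M_2 - M_1)/(6h_1) = -77/4. So S'(1) = -21/4.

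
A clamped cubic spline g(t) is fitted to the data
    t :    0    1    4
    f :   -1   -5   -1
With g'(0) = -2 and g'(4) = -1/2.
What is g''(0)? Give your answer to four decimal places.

-9.6250

Write M_i for g''(x_i). With h_i = 1, 3 and divided differences Δ_i = -4, 4/3, the continuity of g' gives the tridiagonal system
  1·M_0 + 8·M_1 + 3·M_2 = 6(Δ_1 - Δ_0) = 32
Clamped end conditions give two more equations: 2h_0·M_0 + h_0·M_1 = 6(Δ_0 - g'(0)) = -12 and h_1·M_1 + 2h_1·M_2 = 6(g'(4) - Δ_1) = -11.
Forward elimination and back-substitution give M_0 = -77/8, M_1 = 29/4, M_2 = -131/24.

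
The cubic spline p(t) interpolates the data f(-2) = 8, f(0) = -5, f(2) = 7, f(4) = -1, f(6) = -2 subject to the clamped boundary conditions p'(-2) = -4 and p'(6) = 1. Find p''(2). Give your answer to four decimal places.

-12.8750

Put M_i = p'' at the i-th knot. Here h = (2, 2, 2, 2) and Δ = (-13/2, 6, -4, -1/2), so the interior equations h_(i-1)·M_(i-1) + 2(h_(i-1)+h_i)·M_i + h_i·M_(i+1) = 6(Δ_i − Δ_(i-1)) read
  2·M_0 + 8·M_1 + 2·M_2 = 6(Δ_1 - Δ_0) = 75
  2·M_1 + 8·M_2 + 2·M_3 = 6(Δ_2 - Δ_1) = -60
  2·M_2 + 8·M_3 + 2·M_4 = 6(Δ_3 - Δ_2) = 21
Clamped end conditions give two more equations: 2h_0·M_0 + h_0·M_1 = 6(Δ_0 - p'(-2)) = -15 and h_3·M_3 + 2h_3·M_4 = 6(p'(6) - Δ_3) = 9.
Forward elimination and back-substitution give M_0 = -643/56, M_1 = 433/28, M_2 = -103/8, M_3 = 169/28, M_4 = -43/56.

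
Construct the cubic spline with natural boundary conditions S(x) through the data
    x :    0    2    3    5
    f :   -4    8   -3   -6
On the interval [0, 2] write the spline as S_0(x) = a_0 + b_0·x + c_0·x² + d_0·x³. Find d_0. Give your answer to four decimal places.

Let M_i = S''(x_i). Step sizes h_i = 2, 1, 2; slopes of the chords Δ_i = (y_(i+1) - y_i)/h_i = 6, -11, -3/2.
  2·M_0 + 6·M_1 + 1·M_2 = 6(Δ_1 - Δ_0) = -102
  1·M_1 + 6·M_2 + 2·M_3 = 6(Δ_2 - Δ_1) = 57
Natural end conditions: M_0 = M_3 = 0.
Forward elimination and back-substitution give M_0 = 0, M_1 = -669/35, M_2 = 444/35, M_3 = 0.
On [0, 2], with S_0(x) = a_0 + b_0·x + c_0·x² + d_0·x³: c_0 = M_0/2 = 0, d_0 = (M_1 - M_0)/(6h_0) = -223/140, b_0 = Δ_0 - h_0(2M_0 + M_1)/6 = 433/35.

-1.5929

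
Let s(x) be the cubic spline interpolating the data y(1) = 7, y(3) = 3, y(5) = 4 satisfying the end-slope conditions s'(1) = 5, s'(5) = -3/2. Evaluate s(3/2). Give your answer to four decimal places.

7.9688

Put m_i = s'' at the i-th knot. Here h = (2, 2) and Δ = (-2, 1/2), so the interior equations h_(i-1)·m_(i-1) + 2(h_(i-1)+h_i)·m_i + h_i·m_(i+1) = 6(Δ_i − Δ_(i-1)) read
  2·m_0 + 8·m_1 + 2·m_2 = 6(Δ_1 - Δ_0) = 15
Clamped end conditions give two more equations: 2h_0·m_0 + h_0·m_1 = 6(Δ_0 - s'(1)) = -42 and h_1·m_1 + 2h_1·m_2 = 6(s'(5) - Δ_1) = -12.
Hence m_0 = -14, m_1 = 7, m_2 = -13/2.
On [1, 3], s(x) = 7 + 5·(x - 1) - 7·(x - 1)² + 7/4·(x - 1)³.
With (x - 1) = 1/2: s(3/2) = 255/32.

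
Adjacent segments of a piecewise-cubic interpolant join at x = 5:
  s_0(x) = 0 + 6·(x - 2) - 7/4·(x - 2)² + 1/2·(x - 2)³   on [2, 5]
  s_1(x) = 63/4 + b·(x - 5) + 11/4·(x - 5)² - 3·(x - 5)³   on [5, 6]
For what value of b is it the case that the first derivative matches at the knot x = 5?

9

s_0'(x) = 6 - 7/2·(x - 2) + 3/2·(x - 2)², so s_0'(5) = 9. On the right, s_1'(5) = b, so b = 9.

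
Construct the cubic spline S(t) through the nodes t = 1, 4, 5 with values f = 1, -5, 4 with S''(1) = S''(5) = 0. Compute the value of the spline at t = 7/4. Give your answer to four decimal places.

-3.4004

Let M_i = S''(x_i). Step sizes h_i = 3, 1; slopes of the chords Δ_i = (y_(i+1) - y_i)/h_i = -2, 9.
  3·M_0 + 8·M_1 + 1·M_2 = 6(Δ_1 - Δ_0) = 66
Natural end conditions: M_0 = M_2 = 0.
Solving the tridiagonal system: M_0 = 0, M_1 = 33/4, M_2 = 0.
On [1, 4], S(t) = 1 - 49/8·(t - 1) + 0·(t - 1)² + 11/24·(t - 1)³.
With (t - 1) = 3/4: S(7/4) = -1741/512.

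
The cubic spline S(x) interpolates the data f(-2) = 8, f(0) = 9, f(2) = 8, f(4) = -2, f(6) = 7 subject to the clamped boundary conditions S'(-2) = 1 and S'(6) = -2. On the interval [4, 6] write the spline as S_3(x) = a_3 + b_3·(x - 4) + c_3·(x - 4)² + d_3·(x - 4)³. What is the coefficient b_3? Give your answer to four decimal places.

1.2946

Put σ_i = S'' at the i-th knot. Here h = (2, 2, 2, 2) and Δ = (1/2, -1/2, -5, 9/2), so the interior equations h_(i-1)·σ_(i-1) + 2(h_(i-1)+h_i)·σ_i + h_i·σ_(i+1) = 6(Δ_i − Δ_(i-1)) read
  2·σ_0 + 8·σ_1 + 2·σ_2 = 6(Δ_1 - Δ_0) = -6
  2·σ_1 + 8·σ_2 + 2·σ_3 = 6(Δ_2 - Δ_1) = -27
  2·σ_2 + 8·σ_3 + 2·σ_4 = 6(Δ_3 - Δ_2) = 57
Clamped end conditions give two more equations: 2h_0·σ_0 + h_0·σ_1 = 6(Δ_0 - S'(-2)) = -3 and h_3·σ_3 + 2h_3·σ_4 = 6(S'(6) - Δ_3) = -39.
Hence σ_0 = -159/112, σ_1 = 75/56, σ_2 = -111/16, σ_3 = 723/56, σ_4 = -1815/112.
On [4, 6], with S_3(x) = a_3 + b_3·(x - 4) + c_3·(x - 4)² + d_3·(x - 4)³: c_3 = σ_3/2 = 723/112, d_3 = (σ_4 - σ_3)/(6h_3) = -1087/448, b_3 = Δ_3 - h_3(2σ_3 + σ_4)/6 = 145/112.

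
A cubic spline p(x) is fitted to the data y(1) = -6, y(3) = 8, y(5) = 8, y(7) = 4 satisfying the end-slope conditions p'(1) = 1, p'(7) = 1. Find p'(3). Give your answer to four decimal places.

With M_i denoting the second derivative at x_i, h_i = 2, 2, 2, and Δ_i = (y_(i+1) − y_i)/h_i = 7, 0, -2:
  2·M_0 + 8·M_1 + 2·M_2 = 6(Δ_1 - Δ_0) = -42
  2·M_1 + 8·M_2 + 2·M_3 = 6(Δ_2 - Δ_1) = -12
Clamped end conditions give two more equations: 2h_0·M_0 + h_0·M_1 = 6(Δ_0 - p'(1)) = 36 and h_2·M_2 + 2h_2·M_3 = 6(p'(7) - Δ_2) = 18.
Solving: M_0 = 66/5, M_1 = -42/5, M_2 = -3/5, M_3 = 24/5.
On [3, 5], p'(x) = b_1 + 2c_1·(x - 3) + 3d_1·(x - 3)² with b_1 = Δ_1 - h_1(2M_1 + M_2)/6 = 29/5, c_1 = M_1/2 = -21/5, d_1 = (M_2 - M_1)/(6h_1) = 13/20. So p'(3) = 29/5.

5.8000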